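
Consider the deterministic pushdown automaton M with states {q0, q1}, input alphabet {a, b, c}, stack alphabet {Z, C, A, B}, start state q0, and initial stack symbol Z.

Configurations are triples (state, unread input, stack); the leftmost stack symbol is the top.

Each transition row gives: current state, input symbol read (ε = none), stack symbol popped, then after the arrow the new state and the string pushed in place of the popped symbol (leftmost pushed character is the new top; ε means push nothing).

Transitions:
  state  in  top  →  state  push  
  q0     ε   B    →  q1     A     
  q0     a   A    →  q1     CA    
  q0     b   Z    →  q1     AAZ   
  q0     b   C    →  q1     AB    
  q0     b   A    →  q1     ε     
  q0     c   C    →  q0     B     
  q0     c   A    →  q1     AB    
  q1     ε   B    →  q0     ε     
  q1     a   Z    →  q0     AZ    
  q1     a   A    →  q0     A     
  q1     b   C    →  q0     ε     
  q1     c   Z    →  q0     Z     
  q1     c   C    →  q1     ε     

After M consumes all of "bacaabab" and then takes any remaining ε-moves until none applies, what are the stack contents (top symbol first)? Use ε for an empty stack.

(q0, bacaabab, Z) ⊢ (q1, acaabab, AAZ) ⊢ (q0, caabab, AAZ) ⊢ (q1, aabab, ABAZ) ⊢ (q0, abab, ABAZ) ⊢ (q1, bab, CABAZ) ⊢ (q0, ab, ABAZ) ⊢ (q1, b, CABAZ) ⊢ (q0, ε, ABAZ)
All input consumed in state q0 with stack ABAZ.

ABAZ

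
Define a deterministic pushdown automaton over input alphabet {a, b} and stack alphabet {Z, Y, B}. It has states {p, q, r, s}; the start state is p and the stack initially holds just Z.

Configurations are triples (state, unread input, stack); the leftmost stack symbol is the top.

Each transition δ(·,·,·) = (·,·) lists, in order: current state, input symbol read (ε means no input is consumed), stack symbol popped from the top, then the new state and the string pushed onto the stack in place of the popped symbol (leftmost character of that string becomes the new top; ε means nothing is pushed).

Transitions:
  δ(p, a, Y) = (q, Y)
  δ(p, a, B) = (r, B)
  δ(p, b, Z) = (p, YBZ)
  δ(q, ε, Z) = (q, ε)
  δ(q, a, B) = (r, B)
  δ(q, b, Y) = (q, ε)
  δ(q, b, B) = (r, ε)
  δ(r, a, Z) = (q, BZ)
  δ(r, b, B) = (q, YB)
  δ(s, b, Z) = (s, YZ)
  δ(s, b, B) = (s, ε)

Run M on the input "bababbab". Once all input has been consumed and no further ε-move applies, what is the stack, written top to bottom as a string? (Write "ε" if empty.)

YBZ

(p, bababbab, Z) ⊢ (p, ababbab, YBZ) ⊢ (q, babbab, YBZ) ⊢ (q, abbab, BZ) ⊢ (r, bbab, BZ) ⊢ (q, bab, YBZ) ⊢ (q, ab, BZ) ⊢ (r, b, BZ) ⊢ (q, ε, YBZ)
All input consumed in state q with stack YBZ.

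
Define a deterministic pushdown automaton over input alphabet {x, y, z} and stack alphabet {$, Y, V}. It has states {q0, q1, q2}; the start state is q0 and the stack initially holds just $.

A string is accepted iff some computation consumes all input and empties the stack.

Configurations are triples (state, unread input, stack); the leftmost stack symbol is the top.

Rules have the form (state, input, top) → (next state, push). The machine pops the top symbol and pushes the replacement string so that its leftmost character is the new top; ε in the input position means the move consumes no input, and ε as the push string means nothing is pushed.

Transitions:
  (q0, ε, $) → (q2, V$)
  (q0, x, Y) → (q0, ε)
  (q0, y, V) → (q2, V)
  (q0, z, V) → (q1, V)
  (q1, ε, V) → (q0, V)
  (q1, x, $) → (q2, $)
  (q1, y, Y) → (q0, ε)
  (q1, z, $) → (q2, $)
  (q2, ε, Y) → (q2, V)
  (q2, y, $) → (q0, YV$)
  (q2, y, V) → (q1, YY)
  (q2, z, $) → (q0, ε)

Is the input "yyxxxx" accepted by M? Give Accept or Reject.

(q0, yyxxxx, $)
  ε-move, top $: go to q2, push V$ → (q2, yyxxxx, V$)
  read y, top V: go to q1, push YY → (q1, yxxxx, YY$)
  read y, top Y: go to q0, push ε → (q0, xxxx, Y$)
  read x, top Y: go to q0, push ε → (q0, xxx, $)
  ε-move, top $: go to q2, push V$ → (q2, xxx, V$)
No transition applies at (q2, xxx, V$); input not fully consumed.

Reject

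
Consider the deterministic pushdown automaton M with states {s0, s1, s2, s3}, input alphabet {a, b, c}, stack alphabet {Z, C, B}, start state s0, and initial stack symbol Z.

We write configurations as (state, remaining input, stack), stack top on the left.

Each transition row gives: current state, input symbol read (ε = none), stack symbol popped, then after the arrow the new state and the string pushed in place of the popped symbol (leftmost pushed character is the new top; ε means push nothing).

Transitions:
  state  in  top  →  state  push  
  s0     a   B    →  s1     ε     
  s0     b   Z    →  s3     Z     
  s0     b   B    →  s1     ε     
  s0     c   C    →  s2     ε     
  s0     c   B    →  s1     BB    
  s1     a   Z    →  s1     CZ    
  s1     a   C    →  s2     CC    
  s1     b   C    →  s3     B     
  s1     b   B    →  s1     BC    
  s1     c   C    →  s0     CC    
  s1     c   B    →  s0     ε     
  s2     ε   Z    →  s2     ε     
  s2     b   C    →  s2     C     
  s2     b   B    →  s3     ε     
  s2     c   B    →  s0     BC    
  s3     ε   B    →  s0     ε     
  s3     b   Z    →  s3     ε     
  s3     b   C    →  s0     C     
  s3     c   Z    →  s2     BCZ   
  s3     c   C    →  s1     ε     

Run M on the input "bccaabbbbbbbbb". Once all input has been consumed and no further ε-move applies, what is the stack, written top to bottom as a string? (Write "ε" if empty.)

(s0, bccaabbbbbbbbb, Z)
  read b, top Z: go to s3, push Z → (s3, ccaabbbbbbbbb, Z)
  read c, top Z: go to s2, push BCZ → (s2, caabbbbbbbbb, BCZ)
  read c, top B: go to s0, push BC → (s0, aabbbbbbbbb, BCCZ)
  read a, top B: go to s1, push ε → (s1, abbbbbbbbb, CCZ)
  read a, top C: go to s2, push CC → (s2, bbbbbbbbb, CCCZ)
  read b, top C: go to s2, push C → (s2, bbbbbbbb, CCCZ)
  read b, top C: go to s2, push C → (s2, bbbbbbb, CCCZ)
  read b, top C: go to s2, push C → (s2, bbbbbb, CCCZ)
  read b, top C: go to s2, push C → (s2, bbbbb, CCCZ)
  read b, top C: go to s2, push C → (s2, bbbb, CCCZ)
  read b, top C: go to s2, push C → (s2, bbb, CCCZ)
  read b, top C: go to s2, push C → (s2, bb, CCCZ)
  read b, top C: go to s2, push C → (s2, b, CCCZ)
  read b, top C: go to s2, push C → (s2, ε, CCCZ)
All input consumed in state s2 with stack CCCZ.

CCCZ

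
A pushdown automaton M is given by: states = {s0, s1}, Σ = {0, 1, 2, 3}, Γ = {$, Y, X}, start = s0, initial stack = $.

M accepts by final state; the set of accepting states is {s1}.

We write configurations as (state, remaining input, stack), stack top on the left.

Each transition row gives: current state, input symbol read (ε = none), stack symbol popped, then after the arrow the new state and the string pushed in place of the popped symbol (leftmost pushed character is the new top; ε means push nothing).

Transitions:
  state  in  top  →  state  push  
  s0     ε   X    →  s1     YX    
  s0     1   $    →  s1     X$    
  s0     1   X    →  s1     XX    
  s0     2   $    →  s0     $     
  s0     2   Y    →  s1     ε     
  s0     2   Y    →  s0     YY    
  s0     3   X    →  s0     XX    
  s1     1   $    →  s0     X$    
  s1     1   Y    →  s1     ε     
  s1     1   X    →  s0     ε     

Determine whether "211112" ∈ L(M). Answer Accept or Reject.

No computation consumes all input and reaches a final state.

Reject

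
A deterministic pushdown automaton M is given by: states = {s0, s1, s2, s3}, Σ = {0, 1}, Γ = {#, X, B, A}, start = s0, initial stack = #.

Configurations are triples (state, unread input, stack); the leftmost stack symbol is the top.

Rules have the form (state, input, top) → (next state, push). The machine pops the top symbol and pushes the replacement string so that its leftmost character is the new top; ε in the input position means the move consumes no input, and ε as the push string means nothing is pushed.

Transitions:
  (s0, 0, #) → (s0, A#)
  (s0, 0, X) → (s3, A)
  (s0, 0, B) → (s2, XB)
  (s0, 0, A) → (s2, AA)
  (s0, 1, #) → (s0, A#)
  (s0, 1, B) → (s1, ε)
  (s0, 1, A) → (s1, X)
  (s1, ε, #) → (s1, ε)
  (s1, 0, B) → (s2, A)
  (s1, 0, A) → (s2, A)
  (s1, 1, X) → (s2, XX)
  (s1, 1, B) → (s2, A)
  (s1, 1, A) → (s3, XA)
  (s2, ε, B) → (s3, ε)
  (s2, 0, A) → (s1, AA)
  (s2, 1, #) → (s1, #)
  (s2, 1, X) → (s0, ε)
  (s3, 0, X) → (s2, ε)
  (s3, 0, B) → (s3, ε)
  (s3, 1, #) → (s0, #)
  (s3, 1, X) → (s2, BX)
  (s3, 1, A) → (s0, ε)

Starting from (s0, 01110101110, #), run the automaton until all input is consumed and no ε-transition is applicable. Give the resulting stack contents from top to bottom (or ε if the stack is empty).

A#

(s0, 01110101110, #)
  read 0, top #: go to s0, push A# → (s0, 1110101110, A#)
  read 1, top A: go to s1, push X → (s1, 110101110, X#)
  read 1, top X: go to s2, push XX → (s2, 10101110, XX#)
  read 1, top X: go to s0, push ε → (s0, 0101110, X#)
  read 0, top X: go to s3, push A → (s3, 101110, A#)
  read 1, top A: go to s0, push ε → (s0, 01110, #)
  read 0, top #: go to s0, push A# → (s0, 1110, A#)
  read 1, top A: go to s1, push X → (s1, 110, X#)
  read 1, top X: go to s2, push XX → (s2, 10, XX#)
  read 1, top X: go to s0, push ε → (s0, 0, X#)
  read 0, top X: go to s3, push A → (s3, ε, A#)
All input consumed in state s3 with stack A#.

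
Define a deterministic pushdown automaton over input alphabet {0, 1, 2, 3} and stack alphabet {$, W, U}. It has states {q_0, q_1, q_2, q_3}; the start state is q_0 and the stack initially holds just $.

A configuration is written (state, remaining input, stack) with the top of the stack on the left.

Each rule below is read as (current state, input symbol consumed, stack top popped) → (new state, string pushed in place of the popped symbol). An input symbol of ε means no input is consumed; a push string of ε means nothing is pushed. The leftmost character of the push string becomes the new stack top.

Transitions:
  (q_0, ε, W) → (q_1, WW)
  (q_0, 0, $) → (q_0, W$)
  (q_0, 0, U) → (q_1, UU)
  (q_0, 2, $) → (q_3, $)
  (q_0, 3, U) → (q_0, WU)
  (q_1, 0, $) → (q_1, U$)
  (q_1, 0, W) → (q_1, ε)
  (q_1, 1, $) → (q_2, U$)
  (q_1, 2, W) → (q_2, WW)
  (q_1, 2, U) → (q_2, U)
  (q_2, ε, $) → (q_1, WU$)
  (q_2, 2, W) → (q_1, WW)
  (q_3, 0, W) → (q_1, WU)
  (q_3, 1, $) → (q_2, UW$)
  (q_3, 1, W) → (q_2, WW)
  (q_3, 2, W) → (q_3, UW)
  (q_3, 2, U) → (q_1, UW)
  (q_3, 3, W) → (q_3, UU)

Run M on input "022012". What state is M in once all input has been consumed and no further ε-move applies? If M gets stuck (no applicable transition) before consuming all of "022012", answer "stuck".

(q_0, 022012, $)
  read 0, top $: go to q_0, push W$ → (q_0, 22012, W$)
  ε-move, top W: go to q_1, push WW → (q_1, 22012, WW$)
  read 2, top W: go to q_2, push WW → (q_2, 2012, WWW$)
  read 2, top W: go to q_1, push WW → (q_1, 012, WWWW$)
  read 0, top W: go to q_1, push ε → (q_1, 12, WWW$)
No transition for (q_1, 1, top W); M blocks with input 12 remaining.

stuck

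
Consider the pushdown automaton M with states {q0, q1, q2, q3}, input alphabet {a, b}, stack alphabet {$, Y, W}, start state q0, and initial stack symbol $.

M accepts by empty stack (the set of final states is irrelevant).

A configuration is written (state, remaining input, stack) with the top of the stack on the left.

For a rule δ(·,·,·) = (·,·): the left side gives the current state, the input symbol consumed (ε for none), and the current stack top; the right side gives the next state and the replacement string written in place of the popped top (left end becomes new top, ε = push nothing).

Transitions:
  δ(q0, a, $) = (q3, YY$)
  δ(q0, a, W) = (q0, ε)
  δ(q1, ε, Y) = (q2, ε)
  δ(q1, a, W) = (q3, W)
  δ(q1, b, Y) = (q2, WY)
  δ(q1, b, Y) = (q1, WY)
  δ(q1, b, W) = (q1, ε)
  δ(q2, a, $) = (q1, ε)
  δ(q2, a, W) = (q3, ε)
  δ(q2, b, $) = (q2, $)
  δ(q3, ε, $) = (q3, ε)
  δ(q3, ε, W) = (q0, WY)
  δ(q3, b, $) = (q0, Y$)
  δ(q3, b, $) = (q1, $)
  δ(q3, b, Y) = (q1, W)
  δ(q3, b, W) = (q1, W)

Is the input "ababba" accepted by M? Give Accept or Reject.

Accept

One accepting computation: (q0, ababba, $) ⊢ (q3, babba, YY$) ⊢ (q1, abba, WY$) ⊢ (q3, bba, WY$) ⊢ (q1, ba, WY$) ⊢ (q1, a, Y$) ⊢ (q2, a, $) ⊢ (q1, ε, ε)
All input consumed and the stack is empty.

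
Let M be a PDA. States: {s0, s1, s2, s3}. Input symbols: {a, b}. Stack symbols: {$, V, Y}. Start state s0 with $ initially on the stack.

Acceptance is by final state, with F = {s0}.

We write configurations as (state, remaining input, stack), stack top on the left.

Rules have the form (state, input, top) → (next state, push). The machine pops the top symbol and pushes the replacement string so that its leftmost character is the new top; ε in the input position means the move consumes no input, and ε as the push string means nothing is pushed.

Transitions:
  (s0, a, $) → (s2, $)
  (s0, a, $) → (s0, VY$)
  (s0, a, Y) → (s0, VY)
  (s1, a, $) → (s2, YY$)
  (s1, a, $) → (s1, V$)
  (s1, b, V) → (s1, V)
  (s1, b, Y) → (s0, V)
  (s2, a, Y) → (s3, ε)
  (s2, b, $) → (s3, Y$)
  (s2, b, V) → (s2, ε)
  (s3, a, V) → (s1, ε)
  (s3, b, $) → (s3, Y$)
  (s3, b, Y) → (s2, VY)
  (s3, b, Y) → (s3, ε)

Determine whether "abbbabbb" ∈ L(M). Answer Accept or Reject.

Reject

No computation consumes all input and reaches a final state.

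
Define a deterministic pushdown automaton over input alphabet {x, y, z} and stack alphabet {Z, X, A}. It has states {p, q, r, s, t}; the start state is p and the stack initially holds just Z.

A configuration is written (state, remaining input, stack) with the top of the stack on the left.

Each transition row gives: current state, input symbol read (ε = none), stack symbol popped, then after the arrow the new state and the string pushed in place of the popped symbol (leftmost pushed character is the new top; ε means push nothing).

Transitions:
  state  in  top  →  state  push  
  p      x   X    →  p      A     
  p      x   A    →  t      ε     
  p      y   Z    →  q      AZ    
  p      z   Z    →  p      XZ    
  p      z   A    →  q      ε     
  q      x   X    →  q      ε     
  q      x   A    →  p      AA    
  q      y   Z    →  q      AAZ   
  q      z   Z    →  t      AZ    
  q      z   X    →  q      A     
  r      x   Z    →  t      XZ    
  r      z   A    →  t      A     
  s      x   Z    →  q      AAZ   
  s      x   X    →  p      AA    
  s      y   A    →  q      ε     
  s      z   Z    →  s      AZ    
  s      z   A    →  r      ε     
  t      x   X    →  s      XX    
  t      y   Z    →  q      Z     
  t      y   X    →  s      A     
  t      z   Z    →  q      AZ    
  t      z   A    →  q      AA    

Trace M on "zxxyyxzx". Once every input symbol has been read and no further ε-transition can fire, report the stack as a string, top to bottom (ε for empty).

(p, zxxyyxzx, Z) ⊢ (p, xxyyxzx, XZ) ⊢ (p, xyyxzx, AZ) ⊢ (t, yyxzx, Z) ⊢ (q, yxzx, Z) ⊢ (q, xzx, AAZ) ⊢ (p, zx, AAAZ) ⊢ (q, x, AAZ) ⊢ (p, ε, AAAZ)
All input consumed in state p with stack AAAZ.

AAAZ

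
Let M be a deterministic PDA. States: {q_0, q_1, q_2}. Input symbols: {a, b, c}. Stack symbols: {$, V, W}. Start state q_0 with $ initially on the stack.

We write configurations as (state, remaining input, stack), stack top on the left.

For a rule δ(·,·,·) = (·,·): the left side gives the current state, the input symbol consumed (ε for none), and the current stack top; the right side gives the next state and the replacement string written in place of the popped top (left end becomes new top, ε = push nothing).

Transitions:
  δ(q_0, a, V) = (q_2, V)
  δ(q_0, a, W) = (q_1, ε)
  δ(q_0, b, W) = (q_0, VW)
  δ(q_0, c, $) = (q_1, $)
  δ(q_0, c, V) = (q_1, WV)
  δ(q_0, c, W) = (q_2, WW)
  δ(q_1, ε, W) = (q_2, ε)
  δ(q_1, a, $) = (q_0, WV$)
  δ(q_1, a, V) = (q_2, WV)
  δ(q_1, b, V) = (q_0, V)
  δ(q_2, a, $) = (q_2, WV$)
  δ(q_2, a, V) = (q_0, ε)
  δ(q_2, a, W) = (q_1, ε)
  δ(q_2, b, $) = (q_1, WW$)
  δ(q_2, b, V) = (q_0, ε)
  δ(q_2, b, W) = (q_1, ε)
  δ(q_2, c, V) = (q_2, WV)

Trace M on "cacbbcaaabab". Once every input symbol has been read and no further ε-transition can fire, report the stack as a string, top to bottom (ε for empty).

(q_0, cacbbcaaabab, $) ⊢ (q_1, acbbcaaabab, $) ⊢ (q_0, cbbcaaabab, WV$) ⊢ (q_2, bbcaaabab, WWV$) ⊢ (q_1, bcaaabab, WV$) ⊢ (q_2, bcaaabab, V$) ⊢ (q_0, caaabab, $) ⊢ (q_1, aaabab, $) ⊢ (q_0, aabab, WV$) ⊢ (q_1, abab, V$) ⊢ (q_2, bab, WV$) ⊢ (q_1, ab, V$) ⊢ (q_2, b, WV$) ⊢ (q_1, ε, V$)
All input consumed in state q_1 with stack V$.

V$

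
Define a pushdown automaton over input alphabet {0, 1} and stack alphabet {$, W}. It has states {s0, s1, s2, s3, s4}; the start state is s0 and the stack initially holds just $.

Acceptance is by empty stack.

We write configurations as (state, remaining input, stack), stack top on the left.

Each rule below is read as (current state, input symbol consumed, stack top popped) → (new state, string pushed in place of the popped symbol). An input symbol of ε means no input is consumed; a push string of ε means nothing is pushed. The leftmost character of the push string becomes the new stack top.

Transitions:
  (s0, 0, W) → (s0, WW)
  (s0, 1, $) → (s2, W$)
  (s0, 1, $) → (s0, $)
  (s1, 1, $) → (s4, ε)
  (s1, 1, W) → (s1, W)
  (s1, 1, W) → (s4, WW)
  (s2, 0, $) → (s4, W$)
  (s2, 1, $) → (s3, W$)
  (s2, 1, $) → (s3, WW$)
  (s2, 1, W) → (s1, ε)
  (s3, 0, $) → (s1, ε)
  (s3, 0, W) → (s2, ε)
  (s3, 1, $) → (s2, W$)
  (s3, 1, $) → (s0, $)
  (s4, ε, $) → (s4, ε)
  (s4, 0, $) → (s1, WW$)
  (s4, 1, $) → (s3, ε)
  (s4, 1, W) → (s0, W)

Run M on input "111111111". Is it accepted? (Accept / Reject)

Accept

One accepting computation: (s0, 111111111, $) ⊢ (s0, 11111111, $) ⊢ (s0, 1111111, $) ⊢ (s0, 111111, $) ⊢ (s0, 11111, $) ⊢ (s0, 1111, $) ⊢ (s0, 111, $) ⊢ (s2, 11, W$) ⊢ (s1, 1, $) ⊢ (s4, ε, ε)
All input consumed and the stack is empty.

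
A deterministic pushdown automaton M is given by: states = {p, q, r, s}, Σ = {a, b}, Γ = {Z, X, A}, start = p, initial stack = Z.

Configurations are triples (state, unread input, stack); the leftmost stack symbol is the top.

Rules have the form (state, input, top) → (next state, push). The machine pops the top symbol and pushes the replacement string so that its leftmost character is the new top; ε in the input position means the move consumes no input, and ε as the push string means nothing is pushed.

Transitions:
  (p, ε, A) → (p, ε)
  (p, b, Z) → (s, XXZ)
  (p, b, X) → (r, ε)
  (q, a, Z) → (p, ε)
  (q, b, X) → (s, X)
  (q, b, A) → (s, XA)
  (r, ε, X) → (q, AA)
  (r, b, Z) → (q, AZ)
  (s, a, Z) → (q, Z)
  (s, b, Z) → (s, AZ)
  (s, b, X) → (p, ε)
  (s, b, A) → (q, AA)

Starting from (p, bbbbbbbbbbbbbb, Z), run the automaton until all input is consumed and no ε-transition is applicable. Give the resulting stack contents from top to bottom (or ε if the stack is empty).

XZ

(p, bbbbbbbbbbbbbb, Z)
  read b, top Z: go to s, push XXZ → (s, bbbbbbbbbbbbb, XXZ)
  read b, top X: go to p, push ε → (p, bbbbbbbbbbbb, XZ)
  read b, top X: go to r, push ε → (r, bbbbbbbbbbb, Z)
  read b, top Z: go to q, push AZ → (q, bbbbbbbbbb, AZ)
  read b, top A: go to s, push XA → (s, bbbbbbbbb, XAZ)
  read b, top X: go to p, push ε → (p, bbbbbbbb, AZ)
  ε-move, top A: go to p, push ε → (p, bbbbbbbb, Z)
  read b, top Z: go to s, push XXZ → (s, bbbbbbb, XXZ)
  read b, top X: go to p, push ε → (p, bbbbbb, XZ)
  read b, top X: go to r, push ε → (r, bbbbb, Z)
  read b, top Z: go to q, push AZ → (q, bbbb, AZ)
  read b, top A: go to s, push XA → (s, bbb, XAZ)
  read b, top X: go to p, push ε → (p, bb, AZ)
  ε-move, top A: go to p, push ε → (p, bb, Z)
  read b, top Z: go to s, push XXZ → (s, b, XXZ)
  read b, top X: go to p, push ε → (p, ε, XZ)
All input consumed in state p with stack XZ.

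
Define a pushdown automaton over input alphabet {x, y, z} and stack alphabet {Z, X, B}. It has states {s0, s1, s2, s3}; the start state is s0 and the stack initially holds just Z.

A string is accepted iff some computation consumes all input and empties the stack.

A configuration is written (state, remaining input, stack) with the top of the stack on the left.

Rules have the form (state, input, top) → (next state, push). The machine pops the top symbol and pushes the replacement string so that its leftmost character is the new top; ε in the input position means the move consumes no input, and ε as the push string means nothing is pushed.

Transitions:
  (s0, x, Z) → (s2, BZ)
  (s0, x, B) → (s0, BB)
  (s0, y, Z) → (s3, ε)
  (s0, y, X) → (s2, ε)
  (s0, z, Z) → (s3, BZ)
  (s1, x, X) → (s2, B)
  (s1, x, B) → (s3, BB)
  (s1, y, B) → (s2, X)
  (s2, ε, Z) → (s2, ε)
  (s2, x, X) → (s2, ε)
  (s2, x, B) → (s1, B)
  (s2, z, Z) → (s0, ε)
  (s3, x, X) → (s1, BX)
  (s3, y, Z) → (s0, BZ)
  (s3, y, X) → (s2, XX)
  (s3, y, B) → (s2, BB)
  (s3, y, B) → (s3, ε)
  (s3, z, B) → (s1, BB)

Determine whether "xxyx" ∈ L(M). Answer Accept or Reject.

Accept

One accepting computation: (s0, xxyx, Z) ⊢ (s2, xyx, BZ) ⊢ (s1, yx, BZ) ⊢ (s2, x, XZ) ⊢ (s2, ε, Z) ⊢ (s2, ε, ε)
All input consumed and the stack is empty.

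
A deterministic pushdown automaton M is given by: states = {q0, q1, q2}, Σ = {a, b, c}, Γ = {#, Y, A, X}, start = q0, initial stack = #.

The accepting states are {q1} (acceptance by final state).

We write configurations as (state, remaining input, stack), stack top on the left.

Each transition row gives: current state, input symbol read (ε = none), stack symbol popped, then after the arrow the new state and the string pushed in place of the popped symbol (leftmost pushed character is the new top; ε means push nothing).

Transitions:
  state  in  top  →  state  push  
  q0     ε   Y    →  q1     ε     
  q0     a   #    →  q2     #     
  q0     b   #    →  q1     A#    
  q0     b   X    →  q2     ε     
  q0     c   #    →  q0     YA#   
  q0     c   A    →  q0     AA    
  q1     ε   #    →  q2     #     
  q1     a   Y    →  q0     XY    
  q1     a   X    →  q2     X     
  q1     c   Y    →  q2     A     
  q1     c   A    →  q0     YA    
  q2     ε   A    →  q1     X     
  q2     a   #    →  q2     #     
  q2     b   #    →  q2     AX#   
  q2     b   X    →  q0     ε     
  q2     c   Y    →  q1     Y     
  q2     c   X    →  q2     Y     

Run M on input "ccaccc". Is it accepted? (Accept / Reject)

Reject

(q0, ccaccc, #)
  read c, top #: go to q0, push YA# → (q0, caccc, YA#)
  ε-move, top Y: go to q1, push ε → (q1, caccc, A#)
  read c, top A: go to q0, push YA → (q0, accc, YA#)
  ε-move, top Y: go to q1, push ε → (q1, accc, A#)
No transition applies at (q1, accc, A#); input not fully consumed.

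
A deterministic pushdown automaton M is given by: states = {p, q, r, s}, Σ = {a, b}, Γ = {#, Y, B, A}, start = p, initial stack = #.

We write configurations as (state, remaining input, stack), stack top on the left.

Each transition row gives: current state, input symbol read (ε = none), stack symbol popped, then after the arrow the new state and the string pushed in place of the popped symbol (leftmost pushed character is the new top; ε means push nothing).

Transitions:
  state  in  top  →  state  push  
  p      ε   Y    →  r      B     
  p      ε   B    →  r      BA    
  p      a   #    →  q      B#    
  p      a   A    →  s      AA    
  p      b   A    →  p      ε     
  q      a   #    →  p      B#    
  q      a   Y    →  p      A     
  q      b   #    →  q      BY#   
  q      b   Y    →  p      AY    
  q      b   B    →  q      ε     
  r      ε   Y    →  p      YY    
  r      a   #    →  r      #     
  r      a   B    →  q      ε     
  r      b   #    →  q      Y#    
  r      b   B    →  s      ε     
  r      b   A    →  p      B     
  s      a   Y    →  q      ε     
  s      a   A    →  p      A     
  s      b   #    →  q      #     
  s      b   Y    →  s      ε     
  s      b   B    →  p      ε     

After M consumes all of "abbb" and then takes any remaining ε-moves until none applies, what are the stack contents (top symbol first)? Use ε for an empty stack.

Y#

(p, abbb, #)
  read a, top #: go to q, push B# → (q, bbb, B#)
  read b, top B: go to q, push ε → (q, bb, #)
  read b, top #: go to q, push BY# → (q, b, BY#)
  read b, top B: go to q, push ε → (q, ε, Y#)
All input consumed in state q with stack Y#.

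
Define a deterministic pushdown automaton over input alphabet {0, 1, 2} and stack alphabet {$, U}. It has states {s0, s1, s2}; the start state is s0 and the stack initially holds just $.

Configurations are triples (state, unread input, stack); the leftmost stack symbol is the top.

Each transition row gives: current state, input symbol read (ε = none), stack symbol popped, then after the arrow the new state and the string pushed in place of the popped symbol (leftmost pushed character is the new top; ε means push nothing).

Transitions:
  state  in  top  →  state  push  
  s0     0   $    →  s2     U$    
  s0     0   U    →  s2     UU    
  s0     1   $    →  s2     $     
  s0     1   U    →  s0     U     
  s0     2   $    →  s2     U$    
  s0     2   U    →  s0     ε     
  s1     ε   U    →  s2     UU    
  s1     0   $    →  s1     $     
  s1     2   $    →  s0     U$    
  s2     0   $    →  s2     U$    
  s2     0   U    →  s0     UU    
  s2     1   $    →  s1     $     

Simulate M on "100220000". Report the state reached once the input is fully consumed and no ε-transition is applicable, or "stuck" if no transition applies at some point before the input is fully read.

(s0, 100220000, $)
  read 1, top $: go to s2, push $ → (s2, 00220000, $)
  read 0, top $: go to s2, push U$ → (s2, 0220000, U$)
  read 0, top U: go to s0, push UU → (s0, 220000, UU$)
  read 2, top U: go to s0, push ε → (s0, 20000, U$)
  read 2, top U: go to s0, push ε → (s0, 0000, $)
  read 0, top $: go to s2, push U$ → (s2, 000, U$)
  read 0, top U: go to s0, push UU → (s0, 00, UU$)
  read 0, top U: go to s2, push UU → (s2, 0, UUU$)
  read 0, top U: go to s0, push UU → (s0, ε, UUUU$)
All input consumed; M is in state s0.

s0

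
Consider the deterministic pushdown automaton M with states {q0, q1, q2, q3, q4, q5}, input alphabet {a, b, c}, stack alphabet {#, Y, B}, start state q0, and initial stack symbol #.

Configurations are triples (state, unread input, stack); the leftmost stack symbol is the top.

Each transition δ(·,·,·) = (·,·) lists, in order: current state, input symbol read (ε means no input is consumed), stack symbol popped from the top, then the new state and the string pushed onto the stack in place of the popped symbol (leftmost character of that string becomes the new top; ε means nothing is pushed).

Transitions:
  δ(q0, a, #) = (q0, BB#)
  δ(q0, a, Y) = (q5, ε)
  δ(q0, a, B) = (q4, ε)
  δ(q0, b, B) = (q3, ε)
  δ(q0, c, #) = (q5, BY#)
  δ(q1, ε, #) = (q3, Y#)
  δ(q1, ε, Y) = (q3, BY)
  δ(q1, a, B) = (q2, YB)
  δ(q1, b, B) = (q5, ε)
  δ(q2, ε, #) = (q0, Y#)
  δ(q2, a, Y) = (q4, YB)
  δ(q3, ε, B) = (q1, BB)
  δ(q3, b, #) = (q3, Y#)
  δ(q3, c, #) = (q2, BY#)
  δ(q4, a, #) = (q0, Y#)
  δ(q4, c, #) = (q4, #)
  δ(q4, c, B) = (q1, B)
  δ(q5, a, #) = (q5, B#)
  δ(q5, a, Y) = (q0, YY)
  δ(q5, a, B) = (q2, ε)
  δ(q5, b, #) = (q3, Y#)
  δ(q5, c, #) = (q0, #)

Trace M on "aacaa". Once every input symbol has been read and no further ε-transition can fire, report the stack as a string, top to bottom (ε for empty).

(q0, aacaa, #)
  read a, top #: go to q0, push BB# → (q0, acaa, BB#)
  read a, top B: go to q4, push ε → (q4, caa, B#)
  read c, top B: go to q1, push B → (q1, aa, B#)
  read a, top B: go to q2, push YB → (q2, a, YB#)
  read a, top Y: go to q4, push YB → (q4, ε, YBB#)
All input consumed in state q4 with stack YBB#.

YBB#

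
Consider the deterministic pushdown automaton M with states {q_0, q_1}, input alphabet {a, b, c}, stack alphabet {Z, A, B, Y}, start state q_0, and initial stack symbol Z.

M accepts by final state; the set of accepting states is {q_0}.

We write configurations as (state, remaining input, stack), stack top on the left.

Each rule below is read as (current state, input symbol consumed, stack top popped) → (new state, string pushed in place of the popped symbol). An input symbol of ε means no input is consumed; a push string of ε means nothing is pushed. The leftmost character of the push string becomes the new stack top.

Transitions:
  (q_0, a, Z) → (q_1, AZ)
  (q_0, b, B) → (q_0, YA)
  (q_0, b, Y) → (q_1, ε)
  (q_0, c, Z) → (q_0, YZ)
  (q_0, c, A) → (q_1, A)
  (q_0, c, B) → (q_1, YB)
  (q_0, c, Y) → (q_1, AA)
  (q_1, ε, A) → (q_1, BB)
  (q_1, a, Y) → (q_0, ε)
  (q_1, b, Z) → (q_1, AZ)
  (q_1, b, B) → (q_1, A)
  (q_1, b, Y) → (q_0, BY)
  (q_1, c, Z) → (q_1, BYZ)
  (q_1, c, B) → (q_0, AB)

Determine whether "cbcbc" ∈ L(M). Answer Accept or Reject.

Accept

(q_0, cbcbc, Z)
  read c, top Z: go to q_0, push YZ → (q_0, bcbc, YZ)
  read b, top Y: go to q_1, push ε → (q_1, cbc, Z)
  read c, top Z: go to q_1, push BYZ → (q_1, bc, BYZ)
  read b, top B: go to q_1, push A → (q_1, c, AYZ)
  ε-move, top A: go to q_1, push BB → (q_1, c, BBYZ)
  read c, top B: go to q_0, push AB → (q_0, ε, ABBYZ)
All input consumed; state q_0 ∈ F.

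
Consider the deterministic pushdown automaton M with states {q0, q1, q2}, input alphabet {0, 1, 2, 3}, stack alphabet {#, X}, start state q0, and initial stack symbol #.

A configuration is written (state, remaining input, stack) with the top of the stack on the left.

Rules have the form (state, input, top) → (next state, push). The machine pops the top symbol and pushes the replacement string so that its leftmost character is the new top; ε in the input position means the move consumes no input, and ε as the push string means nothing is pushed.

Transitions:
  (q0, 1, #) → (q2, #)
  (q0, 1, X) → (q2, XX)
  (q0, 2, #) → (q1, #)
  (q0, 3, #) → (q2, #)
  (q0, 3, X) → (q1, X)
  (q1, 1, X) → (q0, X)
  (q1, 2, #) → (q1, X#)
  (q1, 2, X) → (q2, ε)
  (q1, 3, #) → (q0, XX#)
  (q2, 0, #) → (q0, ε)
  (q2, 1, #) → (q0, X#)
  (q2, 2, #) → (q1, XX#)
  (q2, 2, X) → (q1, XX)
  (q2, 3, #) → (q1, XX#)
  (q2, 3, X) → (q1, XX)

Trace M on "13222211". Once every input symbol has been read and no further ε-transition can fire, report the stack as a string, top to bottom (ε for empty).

(q0, 13222211, #)
  read 1, top #: go to q2, push # → (q2, 3222211, #)
  read 3, top #: go to q1, push XX# → (q1, 222211, XX#)
  read 2, top X: go to q2, push ε → (q2, 22211, X#)
  read 2, top X: go to q1, push XX → (q1, 2211, XX#)
  read 2, top X: go to q2, push ε → (q2, 211, X#)
  read 2, top X: go to q1, push XX → (q1, 11, XX#)
  read 1, top X: go to q0, push X → (q0, 1, XX#)
  read 1, top X: go to q2, push XX → (q2, ε, XXX#)
All input consumed in state q2 with stack XXX#.

XXX#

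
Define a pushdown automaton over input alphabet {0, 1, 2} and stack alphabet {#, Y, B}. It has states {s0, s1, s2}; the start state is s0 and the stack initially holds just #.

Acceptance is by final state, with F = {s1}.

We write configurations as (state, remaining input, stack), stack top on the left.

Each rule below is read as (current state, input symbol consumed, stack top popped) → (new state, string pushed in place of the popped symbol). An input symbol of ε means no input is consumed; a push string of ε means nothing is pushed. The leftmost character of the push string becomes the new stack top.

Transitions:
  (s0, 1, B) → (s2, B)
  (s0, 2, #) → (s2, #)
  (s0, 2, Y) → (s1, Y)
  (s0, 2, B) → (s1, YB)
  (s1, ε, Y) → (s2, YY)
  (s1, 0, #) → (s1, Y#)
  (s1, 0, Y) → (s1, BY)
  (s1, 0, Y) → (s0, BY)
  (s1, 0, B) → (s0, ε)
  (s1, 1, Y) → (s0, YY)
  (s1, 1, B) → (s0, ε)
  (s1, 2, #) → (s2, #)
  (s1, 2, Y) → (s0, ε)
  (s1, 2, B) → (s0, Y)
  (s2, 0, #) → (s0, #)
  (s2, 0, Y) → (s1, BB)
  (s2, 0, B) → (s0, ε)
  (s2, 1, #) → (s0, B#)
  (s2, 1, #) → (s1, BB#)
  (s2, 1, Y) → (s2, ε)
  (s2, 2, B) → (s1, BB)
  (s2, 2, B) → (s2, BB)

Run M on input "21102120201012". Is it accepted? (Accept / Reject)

No computation consumes all input and reaches a final state.

Reject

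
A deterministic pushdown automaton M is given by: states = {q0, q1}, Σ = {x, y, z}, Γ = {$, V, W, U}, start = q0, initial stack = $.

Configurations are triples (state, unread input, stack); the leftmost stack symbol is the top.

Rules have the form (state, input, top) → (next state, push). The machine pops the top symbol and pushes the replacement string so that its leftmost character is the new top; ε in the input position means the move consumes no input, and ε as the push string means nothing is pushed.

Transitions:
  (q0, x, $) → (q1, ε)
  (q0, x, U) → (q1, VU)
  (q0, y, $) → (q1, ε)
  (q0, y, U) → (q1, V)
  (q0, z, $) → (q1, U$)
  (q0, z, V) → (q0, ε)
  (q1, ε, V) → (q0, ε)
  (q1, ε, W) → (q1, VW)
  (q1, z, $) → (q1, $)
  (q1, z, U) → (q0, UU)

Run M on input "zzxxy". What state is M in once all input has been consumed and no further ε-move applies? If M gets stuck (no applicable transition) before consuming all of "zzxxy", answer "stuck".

q0

(q0, zzxxy, $) ⊢ (q1, zxxy, U$) ⊢ (q0, xxy, UU$) ⊢ (q1, xy, VUU$) ⊢ (q0, xy, UU$) ⊢ (q1, y, VUU$) ⊢ (q0, y, UU$) ⊢ (q1, ε, VU$) ⊢ (q0, ε, U$)
All input consumed; M is in state q0.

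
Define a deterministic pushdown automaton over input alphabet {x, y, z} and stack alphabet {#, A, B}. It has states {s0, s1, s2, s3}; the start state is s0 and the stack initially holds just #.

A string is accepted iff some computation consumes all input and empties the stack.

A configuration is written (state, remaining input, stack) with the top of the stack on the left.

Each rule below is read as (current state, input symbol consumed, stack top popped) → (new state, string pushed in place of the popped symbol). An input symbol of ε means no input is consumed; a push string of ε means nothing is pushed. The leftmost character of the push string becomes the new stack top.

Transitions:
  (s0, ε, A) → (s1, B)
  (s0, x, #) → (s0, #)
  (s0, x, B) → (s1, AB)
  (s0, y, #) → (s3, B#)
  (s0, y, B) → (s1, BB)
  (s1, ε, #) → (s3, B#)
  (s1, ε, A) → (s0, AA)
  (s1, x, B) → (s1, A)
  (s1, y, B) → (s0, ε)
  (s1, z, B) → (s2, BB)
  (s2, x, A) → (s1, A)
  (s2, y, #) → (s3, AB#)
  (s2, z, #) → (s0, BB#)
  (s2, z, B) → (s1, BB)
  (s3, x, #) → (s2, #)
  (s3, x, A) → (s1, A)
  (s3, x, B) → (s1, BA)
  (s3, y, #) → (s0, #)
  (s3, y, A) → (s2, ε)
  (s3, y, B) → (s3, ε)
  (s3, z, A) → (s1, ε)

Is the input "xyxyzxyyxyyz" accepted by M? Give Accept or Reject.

(s0, xyxyzxyyxyyz, #)
  read x, top #: go to s0, push # → (s0, yxyzxyyxyyz, #)
  read y, top #: go to s3, push B# → (s3, xyzxyyxyyz, B#)
  read x, top B: go to s1, push BA → (s1, yzxyyxyyz, BA#)
  read y, top B: go to s0, push ε → (s0, zxyyxyyz, A#)
  ε-move, top A: go to s1, push B → (s1, zxyyxyyz, B#)
  read z, top B: go to s2, push BB → (s2, xyyxyyz, BB#)
No transition applies at (s2, xyyxyyz, BB#); input not fully consumed.

Reject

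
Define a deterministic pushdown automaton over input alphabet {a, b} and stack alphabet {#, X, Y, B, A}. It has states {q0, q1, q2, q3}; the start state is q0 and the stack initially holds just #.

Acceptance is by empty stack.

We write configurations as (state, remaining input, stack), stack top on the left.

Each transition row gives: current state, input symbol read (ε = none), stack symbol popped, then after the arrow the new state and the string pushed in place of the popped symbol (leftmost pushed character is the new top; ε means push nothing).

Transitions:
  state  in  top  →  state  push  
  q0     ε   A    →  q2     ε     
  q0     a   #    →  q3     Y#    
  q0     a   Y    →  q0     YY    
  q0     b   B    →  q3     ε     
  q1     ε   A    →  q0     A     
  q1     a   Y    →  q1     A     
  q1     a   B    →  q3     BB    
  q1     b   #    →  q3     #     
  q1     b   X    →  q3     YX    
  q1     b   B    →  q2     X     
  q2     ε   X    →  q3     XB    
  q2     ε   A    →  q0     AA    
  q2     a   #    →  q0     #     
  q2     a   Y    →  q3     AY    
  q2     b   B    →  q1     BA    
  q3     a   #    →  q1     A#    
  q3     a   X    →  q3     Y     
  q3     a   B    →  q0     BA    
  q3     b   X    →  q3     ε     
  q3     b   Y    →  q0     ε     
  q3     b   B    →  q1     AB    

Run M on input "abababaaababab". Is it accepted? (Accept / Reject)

Reject

(q0, abababaaababab, #) ⊢ (q3, bababaaababab, Y#) ⊢ (q0, ababaaababab, #) ⊢ (q3, babaaababab, Y#) ⊢ (q0, abaaababab, #) ⊢ (q3, baaababab, Y#) ⊢ (q0, aaababab, #) ⊢ (q3, aababab, Y#)
No transition applies at (q3, aababab, Y#); input not fully consumed.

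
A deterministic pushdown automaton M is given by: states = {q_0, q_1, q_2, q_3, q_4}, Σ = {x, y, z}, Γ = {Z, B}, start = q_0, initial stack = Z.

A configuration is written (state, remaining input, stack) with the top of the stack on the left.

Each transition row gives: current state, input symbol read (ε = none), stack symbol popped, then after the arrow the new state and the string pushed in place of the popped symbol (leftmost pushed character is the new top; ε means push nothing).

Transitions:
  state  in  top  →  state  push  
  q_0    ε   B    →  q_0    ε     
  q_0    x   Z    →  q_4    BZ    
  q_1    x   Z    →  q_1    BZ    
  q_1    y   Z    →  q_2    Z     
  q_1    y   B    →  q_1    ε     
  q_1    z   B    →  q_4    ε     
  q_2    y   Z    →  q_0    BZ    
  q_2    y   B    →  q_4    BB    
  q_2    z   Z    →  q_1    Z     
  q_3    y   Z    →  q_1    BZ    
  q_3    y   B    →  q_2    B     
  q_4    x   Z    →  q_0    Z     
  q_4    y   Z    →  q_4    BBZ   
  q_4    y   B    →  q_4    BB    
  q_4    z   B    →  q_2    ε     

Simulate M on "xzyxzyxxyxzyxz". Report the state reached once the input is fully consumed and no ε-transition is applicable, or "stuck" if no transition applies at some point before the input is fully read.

(q_0, xzyxzyxxyxzyxz, Z) ⊢ (q_4, zyxzyxxyxzyxz, BZ) ⊢ (q_2, yxzyxxyxzyxz, Z) ⊢ (q_0, xzyxxyxzyxz, BZ) ⊢ (q_0, xzyxxyxzyxz, Z) ⊢ (q_4, zyxxyxzyxz, BZ) ⊢ (q_2, yxxyxzyxz, Z) ⊢ (q_0, xxyxzyxz, BZ) ⊢ (q_0, xxyxzyxz, Z) ⊢ (q_4, xyxzyxz, BZ)
No transition for (q_4, x, top B); M blocks with input xyxzyxz remaining.

stuck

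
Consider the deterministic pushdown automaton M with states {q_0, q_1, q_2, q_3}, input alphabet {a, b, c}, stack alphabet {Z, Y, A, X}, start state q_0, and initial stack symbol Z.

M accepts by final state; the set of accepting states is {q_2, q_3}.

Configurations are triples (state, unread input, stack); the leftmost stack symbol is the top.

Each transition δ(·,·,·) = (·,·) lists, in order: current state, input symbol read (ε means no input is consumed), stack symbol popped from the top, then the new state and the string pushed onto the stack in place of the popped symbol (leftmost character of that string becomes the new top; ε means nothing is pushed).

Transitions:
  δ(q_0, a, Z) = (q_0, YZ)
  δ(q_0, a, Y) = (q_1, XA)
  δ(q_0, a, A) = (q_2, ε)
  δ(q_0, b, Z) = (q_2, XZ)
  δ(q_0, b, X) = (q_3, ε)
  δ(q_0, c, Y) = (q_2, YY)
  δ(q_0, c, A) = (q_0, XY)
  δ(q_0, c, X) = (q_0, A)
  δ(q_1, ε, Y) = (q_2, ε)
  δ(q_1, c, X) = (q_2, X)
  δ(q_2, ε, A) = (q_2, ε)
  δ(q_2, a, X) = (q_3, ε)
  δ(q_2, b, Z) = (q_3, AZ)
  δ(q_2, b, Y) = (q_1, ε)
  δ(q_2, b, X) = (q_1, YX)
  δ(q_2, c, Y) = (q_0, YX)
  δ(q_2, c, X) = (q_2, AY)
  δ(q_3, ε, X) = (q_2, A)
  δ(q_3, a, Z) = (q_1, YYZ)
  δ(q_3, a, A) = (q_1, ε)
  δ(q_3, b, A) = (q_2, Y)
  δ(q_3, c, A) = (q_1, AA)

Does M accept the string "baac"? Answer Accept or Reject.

(q_0, baac, Z)
  read b, top Z: go to q_2, push XZ → (q_2, aac, XZ)
  read a, top X: go to q_3, push ε → (q_3, ac, Z)
  read a, top Z: go to q_1, push YYZ → (q_1, c, YYZ)
  ε-move, top Y: go to q_2, push ε → (q_2, c, YZ)
  read c, top Y: go to q_0, push YX → (q_0, ε, YXZ)
All input consumed; state q_0 ∉ F and no further ε-move applies.

Reject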